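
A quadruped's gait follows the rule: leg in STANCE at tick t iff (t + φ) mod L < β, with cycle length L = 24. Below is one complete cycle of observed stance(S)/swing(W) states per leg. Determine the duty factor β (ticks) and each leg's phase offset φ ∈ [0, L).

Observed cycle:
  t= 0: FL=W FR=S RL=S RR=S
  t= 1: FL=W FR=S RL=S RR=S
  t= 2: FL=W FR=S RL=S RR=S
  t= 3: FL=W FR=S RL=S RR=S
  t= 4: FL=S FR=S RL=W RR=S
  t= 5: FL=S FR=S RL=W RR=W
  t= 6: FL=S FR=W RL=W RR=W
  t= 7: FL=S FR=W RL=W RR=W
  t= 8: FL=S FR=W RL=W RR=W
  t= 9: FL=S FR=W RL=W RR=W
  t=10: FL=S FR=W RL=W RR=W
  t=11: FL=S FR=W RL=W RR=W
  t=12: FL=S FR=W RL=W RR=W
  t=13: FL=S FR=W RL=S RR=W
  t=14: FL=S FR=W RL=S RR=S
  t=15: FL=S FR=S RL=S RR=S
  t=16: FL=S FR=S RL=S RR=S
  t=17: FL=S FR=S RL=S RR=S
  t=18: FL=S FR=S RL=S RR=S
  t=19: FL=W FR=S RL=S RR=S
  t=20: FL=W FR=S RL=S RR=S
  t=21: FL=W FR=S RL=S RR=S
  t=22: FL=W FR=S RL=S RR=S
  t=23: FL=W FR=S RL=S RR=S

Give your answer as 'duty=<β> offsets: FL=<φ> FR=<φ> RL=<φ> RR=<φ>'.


duty β = stance ticks per leg = 15
FL: stance ticks = 15; W→S at t=4 → φ=20
FR: stance ticks = 15; W→S at t=15 → φ=9
RL: stance ticks = 15; W→S at t=13 → φ=11
RR: stance ticks = 15; W→S at t=14 → φ=10

duty=15 offsets: FL=20 FR=9 RL=11 RR=10


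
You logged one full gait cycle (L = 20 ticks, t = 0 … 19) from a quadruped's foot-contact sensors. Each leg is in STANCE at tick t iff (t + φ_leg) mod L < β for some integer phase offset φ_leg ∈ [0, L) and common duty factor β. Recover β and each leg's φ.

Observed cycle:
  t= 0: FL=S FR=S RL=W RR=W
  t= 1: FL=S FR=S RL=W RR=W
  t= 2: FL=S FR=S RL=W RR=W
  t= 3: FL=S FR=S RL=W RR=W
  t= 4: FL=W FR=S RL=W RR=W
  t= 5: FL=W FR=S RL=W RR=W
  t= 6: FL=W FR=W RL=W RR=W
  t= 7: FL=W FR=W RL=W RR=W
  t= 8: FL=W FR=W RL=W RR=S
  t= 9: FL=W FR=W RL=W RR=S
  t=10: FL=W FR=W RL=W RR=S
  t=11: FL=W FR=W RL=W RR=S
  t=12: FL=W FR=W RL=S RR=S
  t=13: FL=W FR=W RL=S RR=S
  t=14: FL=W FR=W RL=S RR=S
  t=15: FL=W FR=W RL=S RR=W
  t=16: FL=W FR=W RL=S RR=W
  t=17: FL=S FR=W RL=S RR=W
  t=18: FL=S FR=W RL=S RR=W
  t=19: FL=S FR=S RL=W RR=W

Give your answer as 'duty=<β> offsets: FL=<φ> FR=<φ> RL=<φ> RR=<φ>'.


duty β = stance ticks per leg = 7
FL: stance ticks = 7; W→S at t=17 → φ=3
FR: stance ticks = 7; W→S at t=19 → φ=1
RL: stance ticks = 7; W→S at t=12 → φ=8
RR: stance ticks = 7; W→S at t=8 → φ=12

duty=7 offsets: FL=3 FR=1 RL=8 RR=12


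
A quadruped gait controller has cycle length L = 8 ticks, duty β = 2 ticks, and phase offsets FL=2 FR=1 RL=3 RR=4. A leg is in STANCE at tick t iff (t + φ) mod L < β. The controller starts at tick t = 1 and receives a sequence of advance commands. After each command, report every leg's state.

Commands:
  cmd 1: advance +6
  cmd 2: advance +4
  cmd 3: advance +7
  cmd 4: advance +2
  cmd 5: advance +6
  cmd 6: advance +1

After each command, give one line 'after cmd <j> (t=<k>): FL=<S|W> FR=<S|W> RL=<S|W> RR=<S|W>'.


after cmd 1 (t=7): FL=S FR=S RL=W RR=W
after cmd 2 (t=11): FL=W FR=W RL=W RR=W
after cmd 3 (t=18): FL=W FR=W RL=W RR=W
after cmd 4 (t=20): FL=W FR=W RL=W RR=S
after cmd 5 (t=26): FL=W FR=W RL=W RR=W
after cmd 6 (t=27): FL=W FR=W RL=W RR=W

start t=1: FL=W FR=W RL=W RR=W
cmd 1: advance +6 → t=7, phase=(1,0,2,3) → FL=S FR=S RL=W RR=W
cmd 2: advance +4 → t=11, phase=(5,4,6,7) → FL=W FR=W RL=W RR=W
cmd 3: advance +7 → t=18, phase=(4,3,5,6) → FL=W FR=W RL=W RR=W
cmd 4: advance +2 → t=20, phase=(6,5,7,0) → FL=W FR=W RL=W RR=S
cmd 5: advance +6 → t=26, phase=(4,3,5,6) → FL=W FR=W RL=W RR=W
cmd 6: advance +1 → t=27, phase=(5,4,6,7) → FL=W FR=W RL=W RR=W


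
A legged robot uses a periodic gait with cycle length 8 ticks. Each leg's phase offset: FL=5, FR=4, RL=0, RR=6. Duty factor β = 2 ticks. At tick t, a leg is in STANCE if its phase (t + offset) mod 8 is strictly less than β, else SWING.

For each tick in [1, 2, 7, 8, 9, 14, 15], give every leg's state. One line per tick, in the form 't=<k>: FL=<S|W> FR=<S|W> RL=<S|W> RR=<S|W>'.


t=1: FL=W FR=W RL=S RR=W
t=2: FL=W FR=W RL=W RR=S
t=7: FL=W FR=W RL=W RR=W
t=8: FL=W FR=W RL=S RR=W
t=9: FL=W FR=W RL=S RR=W
t=14: FL=W FR=W RL=W RR=W
t=15: FL=W FR=W RL=W RR=W

t=1: phase=(6,5,1,7) vs β=2 → FL=W FR=W RL=S RR=W
t=2: phase=(7,6,2,0) vs β=2 → FL=W FR=W RL=W RR=S
t=7: phase=(4,3,7,5) vs β=2 → FL=W FR=W RL=W RR=W
t=8: phase=(5,4,0,6) vs β=2 → FL=W FR=W RL=S RR=W
t=9: phase=(6,5,1,7) vs β=2 → FL=W FR=W RL=S RR=W
t=14: phase=(3,2,6,4) vs β=2 → FL=W FR=W RL=W RR=W
t=15: phase=(4,3,7,5) vs β=2 → FL=W FR=W RL=W RR=W


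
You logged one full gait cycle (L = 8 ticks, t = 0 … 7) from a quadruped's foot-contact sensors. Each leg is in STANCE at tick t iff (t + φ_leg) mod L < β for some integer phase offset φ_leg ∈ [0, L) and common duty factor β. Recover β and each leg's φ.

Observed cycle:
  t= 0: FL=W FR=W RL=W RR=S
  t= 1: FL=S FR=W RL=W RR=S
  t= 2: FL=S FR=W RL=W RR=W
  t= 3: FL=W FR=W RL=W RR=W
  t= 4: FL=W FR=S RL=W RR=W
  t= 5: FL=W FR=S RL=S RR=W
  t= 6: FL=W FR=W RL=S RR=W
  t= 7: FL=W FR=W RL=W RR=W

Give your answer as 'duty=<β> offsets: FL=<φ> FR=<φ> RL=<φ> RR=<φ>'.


duty=2 offsets: FL=7 FR=4 RL=3 RR=0

duty β = stance ticks per leg = 2
FL: stance ticks = 2; W→S at t=1 → φ=7
FR: stance ticks = 2; W→S at t=4 → φ=4
RL: stance ticks = 2; W→S at t=5 → φ=3
RR: stance ticks = 2; W→S at t=0 → φ=0


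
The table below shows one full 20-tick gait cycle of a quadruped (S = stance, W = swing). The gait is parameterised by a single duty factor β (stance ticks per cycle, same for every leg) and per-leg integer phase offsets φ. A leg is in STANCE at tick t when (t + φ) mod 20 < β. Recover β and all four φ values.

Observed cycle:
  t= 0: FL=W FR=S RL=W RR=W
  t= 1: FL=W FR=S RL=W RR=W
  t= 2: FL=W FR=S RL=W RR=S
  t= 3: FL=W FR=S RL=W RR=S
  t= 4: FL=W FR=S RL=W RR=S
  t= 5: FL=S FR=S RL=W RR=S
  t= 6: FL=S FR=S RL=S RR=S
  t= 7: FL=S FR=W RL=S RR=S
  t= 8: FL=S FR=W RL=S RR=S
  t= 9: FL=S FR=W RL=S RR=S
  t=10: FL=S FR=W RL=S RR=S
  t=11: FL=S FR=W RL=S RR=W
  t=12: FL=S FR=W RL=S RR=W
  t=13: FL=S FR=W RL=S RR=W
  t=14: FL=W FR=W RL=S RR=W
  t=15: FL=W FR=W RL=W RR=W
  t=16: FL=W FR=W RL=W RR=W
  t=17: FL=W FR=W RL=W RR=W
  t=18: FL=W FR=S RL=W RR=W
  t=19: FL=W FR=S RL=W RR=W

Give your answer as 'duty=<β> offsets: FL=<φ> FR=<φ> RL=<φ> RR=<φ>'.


duty=9 offsets: FL=15 FR=2 RL=14 RR=18

duty β = stance ticks per leg = 9
FL: stance ticks = 9; W→S at t=5 → φ=15
FR: stance ticks = 9; W→S at t=18 → φ=2
RL: stance ticks = 9; W→S at t=6 → φ=14
RR: stance ticks = 9; W→S at t=2 → φ=18


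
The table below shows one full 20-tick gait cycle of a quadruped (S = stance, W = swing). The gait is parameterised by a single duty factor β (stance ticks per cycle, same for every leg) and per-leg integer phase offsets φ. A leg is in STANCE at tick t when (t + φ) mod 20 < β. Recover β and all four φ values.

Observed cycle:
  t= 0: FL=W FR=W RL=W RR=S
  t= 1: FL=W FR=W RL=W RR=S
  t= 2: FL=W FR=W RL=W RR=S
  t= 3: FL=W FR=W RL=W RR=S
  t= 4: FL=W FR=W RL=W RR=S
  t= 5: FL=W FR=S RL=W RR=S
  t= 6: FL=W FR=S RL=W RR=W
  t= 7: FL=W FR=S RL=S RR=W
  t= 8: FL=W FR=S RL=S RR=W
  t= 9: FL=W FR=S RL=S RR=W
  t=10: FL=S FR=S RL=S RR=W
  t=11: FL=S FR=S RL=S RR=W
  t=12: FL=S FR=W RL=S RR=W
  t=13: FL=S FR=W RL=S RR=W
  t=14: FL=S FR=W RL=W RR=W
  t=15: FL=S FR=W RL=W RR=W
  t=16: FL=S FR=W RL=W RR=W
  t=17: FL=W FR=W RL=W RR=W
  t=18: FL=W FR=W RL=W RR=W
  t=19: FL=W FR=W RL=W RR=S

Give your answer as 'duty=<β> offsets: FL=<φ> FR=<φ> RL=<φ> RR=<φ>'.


duty=7 offsets: FL=10 FR=15 RL=13 RR=1

duty β = stance ticks per leg = 7
FL: stance ticks = 7; W→S at t=10 → φ=10
FR: stance ticks = 7; W→S at t=5 → φ=15
RL: stance ticks = 7; W→S at t=7 → φ=13
RR: stance ticks = 7; W→S at t=19 → φ=1


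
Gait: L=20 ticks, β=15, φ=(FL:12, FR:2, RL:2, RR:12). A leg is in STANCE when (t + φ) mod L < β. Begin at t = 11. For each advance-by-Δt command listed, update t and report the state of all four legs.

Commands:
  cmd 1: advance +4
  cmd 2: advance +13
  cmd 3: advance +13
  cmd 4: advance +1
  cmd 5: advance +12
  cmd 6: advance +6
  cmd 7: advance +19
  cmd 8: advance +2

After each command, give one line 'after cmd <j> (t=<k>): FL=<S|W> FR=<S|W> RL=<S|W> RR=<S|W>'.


after cmd 1 (t=15): FL=S FR=W RL=W RR=S
after cmd 2 (t=28): FL=S FR=S RL=S RR=S
after cmd 3 (t=41): FL=S FR=S RL=S RR=S
after cmd 4 (t=42): FL=S FR=S RL=S RR=S
after cmd 5 (t=54): FL=S FR=W RL=W RR=S
after cmd 6 (t=60): FL=S FR=S RL=S RR=S
after cmd 7 (t=79): FL=S FR=S RL=S RR=S
after cmd 8 (t=81): FL=S FR=S RL=S RR=S

start t=11: FL=S FR=S RL=S RR=S
cmd 1: advance +4 → t=15, phase=(7,17,17,7) → FL=S FR=W RL=W RR=S
cmd 2: advance +13 → t=28, phase=(0,10,10,0) → FL=S FR=S RL=S RR=S
cmd 3: advance +13 → t=41, phase=(13,3,3,13) → FL=S FR=S RL=S RR=S
cmd 4: advance +1 → t=42, phase=(14,4,4,14) → FL=S FR=S RL=S RR=S
cmd 5: advance +12 → t=54, phase=(6,16,16,6) → FL=S FR=W RL=W RR=S
cmd 6: advance +6 → t=60, phase=(12,2,2,12) → FL=S FR=S RL=S RR=S
cmd 7: advance +19 → t=79, phase=(11,1,1,11) → FL=S FR=S RL=S RR=S
cmd 8: advance +2 → t=81, phase=(13,3,3,13) → FL=S FR=S RL=S RR=S


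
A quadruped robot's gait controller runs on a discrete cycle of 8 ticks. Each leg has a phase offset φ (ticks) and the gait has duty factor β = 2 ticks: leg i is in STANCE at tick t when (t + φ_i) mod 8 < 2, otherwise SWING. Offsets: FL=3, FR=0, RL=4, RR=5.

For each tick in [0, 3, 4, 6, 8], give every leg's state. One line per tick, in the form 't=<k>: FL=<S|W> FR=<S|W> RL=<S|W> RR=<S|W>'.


t=0: FL=W FR=S RL=W RR=W
t=3: FL=W FR=W RL=W RR=S
t=4: FL=W FR=W RL=S RR=S
t=6: FL=S FR=W RL=W RR=W
t=8: FL=W FR=S RL=W RR=W

t=0: phase=(3,0,4,5) vs β=2 → FL=W FR=S RL=W RR=W
t=3: phase=(6,3,7,0) vs β=2 → FL=W FR=W RL=W RR=S
t=4: phase=(7,4,0,1) vs β=2 → FL=W FR=W RL=S RR=S
t=6: phase=(1,6,2,3) vs β=2 → FL=S FR=W RL=W RR=W
t=8: phase=(3,0,4,5) vs β=2 → FL=W FR=S RL=W RR=W


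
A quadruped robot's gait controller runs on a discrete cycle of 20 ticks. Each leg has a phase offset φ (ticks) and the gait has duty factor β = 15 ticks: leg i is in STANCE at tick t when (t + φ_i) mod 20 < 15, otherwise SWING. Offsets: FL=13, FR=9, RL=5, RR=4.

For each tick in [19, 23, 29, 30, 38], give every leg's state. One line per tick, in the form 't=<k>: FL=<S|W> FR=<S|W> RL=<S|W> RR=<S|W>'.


t=19: phase=(12,8,4,3) vs β=15 → FL=S FR=S RL=S RR=S
t=23: phase=(16,12,8,7) vs β=15 → FL=W FR=S RL=S RR=S
t=29: phase=(2,18,14,13) vs β=15 → FL=S FR=W RL=S RR=S
t=30: phase=(3,19,15,14) vs β=15 → FL=S FR=W RL=W RR=S
t=38: phase=(11,7,3,2) vs β=15 → FL=S FR=S RL=S RR=S

t=19: FL=S FR=S RL=S RR=S
t=23: FL=W FR=S RL=S RR=S
t=29: FL=S FR=W RL=S RR=S
t=30: FL=S FR=W RL=W RR=S
t=38: FL=S FR=S RL=S RR=S


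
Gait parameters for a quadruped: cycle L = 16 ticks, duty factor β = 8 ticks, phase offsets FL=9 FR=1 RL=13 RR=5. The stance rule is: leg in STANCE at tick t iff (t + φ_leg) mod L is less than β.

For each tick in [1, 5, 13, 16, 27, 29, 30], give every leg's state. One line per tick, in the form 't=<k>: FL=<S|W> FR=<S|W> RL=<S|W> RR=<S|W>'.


t=1: phase=(10,2,14,6) vs β=8 → FL=W FR=S RL=W RR=S
t=5: phase=(14,6,2,10) vs β=8 → FL=W FR=S RL=S RR=W
t=13: phase=(6,14,10,2) vs β=8 → FL=S FR=W RL=W RR=S
t=16: phase=(9,1,13,5) vs β=8 → FL=W FR=S RL=W RR=S
t=27: phase=(4,12,8,0) vs β=8 → FL=S FR=W RL=W RR=S
t=29: phase=(6,14,10,2) vs β=8 → FL=S FR=W RL=W RR=S
t=30: phase=(7,15,11,3) vs β=8 → FL=S FR=W RL=W RR=S

t=1: FL=W FR=S RL=W RR=S
t=5: FL=W FR=S RL=S RR=W
t=13: FL=S FR=W RL=W RR=S
t=16: FL=W FR=S RL=W RR=S
t=27: FL=S FR=W RL=W RR=S
t=29: FL=S FR=W RL=W RR=S
t=30: FL=S FR=W RL=W RR=S


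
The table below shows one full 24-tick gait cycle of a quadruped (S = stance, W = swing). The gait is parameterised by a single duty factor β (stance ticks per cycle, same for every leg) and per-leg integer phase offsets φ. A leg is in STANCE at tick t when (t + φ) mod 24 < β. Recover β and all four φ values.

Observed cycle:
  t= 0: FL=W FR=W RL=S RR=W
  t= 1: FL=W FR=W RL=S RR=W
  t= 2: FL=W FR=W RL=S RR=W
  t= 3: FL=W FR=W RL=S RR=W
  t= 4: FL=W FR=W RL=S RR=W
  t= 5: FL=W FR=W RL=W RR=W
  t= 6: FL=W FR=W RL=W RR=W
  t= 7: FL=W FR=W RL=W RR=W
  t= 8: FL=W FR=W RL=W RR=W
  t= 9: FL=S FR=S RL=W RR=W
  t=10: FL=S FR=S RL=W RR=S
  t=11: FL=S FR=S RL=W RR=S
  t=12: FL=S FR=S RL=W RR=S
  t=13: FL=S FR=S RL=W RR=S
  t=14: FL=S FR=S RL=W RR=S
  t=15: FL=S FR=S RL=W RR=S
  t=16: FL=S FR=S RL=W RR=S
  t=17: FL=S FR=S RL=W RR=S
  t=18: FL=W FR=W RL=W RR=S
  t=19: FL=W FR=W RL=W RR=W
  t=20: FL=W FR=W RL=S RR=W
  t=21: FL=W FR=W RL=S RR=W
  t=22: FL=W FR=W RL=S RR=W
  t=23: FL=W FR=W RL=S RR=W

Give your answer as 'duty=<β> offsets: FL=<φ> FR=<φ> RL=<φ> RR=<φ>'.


duty β = stance ticks per leg = 9
FL: stance ticks = 9; W→S at t=9 → φ=15
FR: stance ticks = 9; W→S at t=9 → φ=15
RL: stance ticks = 9; W→S at t=20 → φ=4
RR: stance ticks = 9; W→S at t=10 → φ=14

duty=9 offsets: FL=15 FR=15 RL=4 RR=14


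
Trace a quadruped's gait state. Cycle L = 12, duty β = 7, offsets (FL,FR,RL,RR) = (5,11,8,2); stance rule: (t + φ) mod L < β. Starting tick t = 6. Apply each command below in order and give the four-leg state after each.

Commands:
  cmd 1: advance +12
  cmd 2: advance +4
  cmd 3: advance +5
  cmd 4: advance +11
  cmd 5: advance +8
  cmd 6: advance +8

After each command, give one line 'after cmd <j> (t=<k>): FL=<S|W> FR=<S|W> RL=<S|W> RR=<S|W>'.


after cmd 1 (t=18): FL=W FR=S RL=S RR=W
after cmd 2 (t=22): FL=S FR=W RL=S RR=S
after cmd 3 (t=27): FL=W FR=S RL=W RR=S
after cmd 4 (t=38): FL=W FR=S RL=W RR=S
after cmd 5 (t=46): FL=S FR=W RL=S RR=S
after cmd 6 (t=54): FL=W FR=S RL=S RR=W

start t=6: FL=W FR=S RL=S RR=W
cmd 1: advance +12 → t=18, phase=(11,5,2,8) → FL=W FR=S RL=S RR=W
cmd 2: advance +4 → t=22, phase=(3,9,6,0) → FL=S FR=W RL=S RR=S
cmd 3: advance +5 → t=27, phase=(8,2,11,5) → FL=W FR=S RL=W RR=S
cmd 4: advance +11 → t=38, phase=(7,1,10,4) → FL=W FR=S RL=W RR=S
cmd 5: advance +8 → t=46, phase=(3,9,6,0) → FL=S FR=W RL=S RR=S
cmd 6: advance +8 → t=54, phase=(11,5,2,8) → FL=W FR=S RL=S RR=W


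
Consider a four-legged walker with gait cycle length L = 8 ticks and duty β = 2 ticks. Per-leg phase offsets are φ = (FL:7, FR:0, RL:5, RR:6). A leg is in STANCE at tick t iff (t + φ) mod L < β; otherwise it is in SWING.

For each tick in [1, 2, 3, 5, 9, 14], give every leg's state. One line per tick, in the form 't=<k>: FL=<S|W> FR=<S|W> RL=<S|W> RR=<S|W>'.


t=1: FL=S FR=S RL=W RR=W
t=2: FL=S FR=W RL=W RR=S
t=3: FL=W FR=W RL=S RR=S
t=5: FL=W FR=W RL=W RR=W
t=9: FL=S FR=S RL=W RR=W
t=14: FL=W FR=W RL=W RR=W

t=1: phase=(0,1,6,7) vs β=2 → FL=S FR=S RL=W RR=W
t=2: phase=(1,2,7,0) vs β=2 → FL=S FR=W RL=W RR=S
t=3: phase=(2,3,0,1) vs β=2 → FL=W FR=W RL=S RR=S
t=5: phase=(4,5,2,3) vs β=2 → FL=W FR=W RL=W RR=W
t=9: phase=(0,1,6,7) vs β=2 → FL=S FR=S RL=W RR=W
t=14: phase=(5,6,3,4) vs β=2 → FL=W FR=W RL=W RR=W


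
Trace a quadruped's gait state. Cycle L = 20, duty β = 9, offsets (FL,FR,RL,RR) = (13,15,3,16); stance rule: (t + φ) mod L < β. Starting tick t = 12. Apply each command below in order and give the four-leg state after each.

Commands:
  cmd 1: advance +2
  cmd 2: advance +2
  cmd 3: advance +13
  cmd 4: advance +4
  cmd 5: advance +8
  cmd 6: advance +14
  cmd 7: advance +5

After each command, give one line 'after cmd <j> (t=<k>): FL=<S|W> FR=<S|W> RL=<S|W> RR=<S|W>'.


after cmd 1 (t=14): FL=S FR=W RL=W RR=W
after cmd 2 (t=16): FL=W FR=W RL=W RR=W
after cmd 3 (t=29): FL=S FR=S RL=W RR=S
after cmd 4 (t=33): FL=S FR=S RL=W RR=W
after cmd 5 (t=41): FL=W FR=W RL=S RR=W
after cmd 6 (t=55): FL=S FR=W RL=W RR=W
after cmd 7 (t=60): FL=W FR=W RL=S RR=W

start t=12: FL=S FR=S RL=W RR=S
cmd 1: advance +2 → t=14, phase=(7,9,17,10) → FL=S FR=W RL=W RR=W
cmd 2: advance +2 → t=16, phase=(9,11,19,12) → FL=W FR=W RL=W RR=W
cmd 3: advance +13 → t=29, phase=(2,4,12,5) → FL=S FR=S RL=W RR=S
cmd 4: advance +4 → t=33, phase=(6,8,16,9) → FL=S FR=S RL=W RR=W
cmd 5: advance +8 → t=41, phase=(14,16,4,17) → FL=W FR=W RL=S RR=W
cmd 6: advance +14 → t=55, phase=(8,10,18,11) → FL=S FR=W RL=W RR=W
cmd 7: advance +5 → t=60, phase=(13,15,3,16) → FL=W FR=W RL=S RR=W


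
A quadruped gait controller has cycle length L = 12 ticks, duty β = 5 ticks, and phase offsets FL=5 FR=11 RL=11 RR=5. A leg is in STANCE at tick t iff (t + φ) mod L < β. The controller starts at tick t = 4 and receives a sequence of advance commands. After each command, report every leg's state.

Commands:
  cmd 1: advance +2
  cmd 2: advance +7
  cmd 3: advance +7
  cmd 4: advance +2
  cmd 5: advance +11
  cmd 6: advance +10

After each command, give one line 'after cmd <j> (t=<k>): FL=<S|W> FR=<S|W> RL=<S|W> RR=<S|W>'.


after cmd 1 (t=6): FL=W FR=W RL=W RR=W
after cmd 2 (t=13): FL=W FR=S RL=S RR=W
after cmd 3 (t=20): FL=S FR=W RL=W RR=S
after cmd 4 (t=22): FL=S FR=W RL=W RR=S
after cmd 5 (t=33): FL=S FR=W RL=W RR=S
after cmd 6 (t=43): FL=S FR=W RL=W RR=S

start t=4: FL=W FR=S RL=S RR=W
cmd 1: advance +2 → t=6, phase=(11,5,5,11) → FL=W FR=W RL=W RR=W
cmd 2: advance +7 → t=13, phase=(6,0,0,6) → FL=W FR=S RL=S RR=W
cmd 3: advance +7 → t=20, phase=(1,7,7,1) → FL=S FR=W RL=W RR=S
cmd 4: advance +2 → t=22, phase=(3,9,9,3) → FL=S FR=W RL=W RR=S
cmd 5: advance +11 → t=33, phase=(2,8,8,2) → FL=S FR=W RL=W RR=S
cmd 6: advance +10 → t=43, phase=(0,6,6,0) → FL=S FR=W RL=W RR=S


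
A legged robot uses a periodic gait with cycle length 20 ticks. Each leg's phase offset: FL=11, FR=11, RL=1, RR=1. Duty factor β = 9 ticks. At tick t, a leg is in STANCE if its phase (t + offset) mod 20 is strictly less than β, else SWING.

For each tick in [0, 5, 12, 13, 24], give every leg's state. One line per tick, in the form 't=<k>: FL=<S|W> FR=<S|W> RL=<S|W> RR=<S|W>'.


t=0: phase=(11,11,1,1) vs β=9 → FL=W FR=W RL=S RR=S
t=5: phase=(16,16,6,6) vs β=9 → FL=W FR=W RL=S RR=S
t=12: phase=(3,3,13,13) vs β=9 → FL=S FR=S RL=W RR=W
t=13: phase=(4,4,14,14) vs β=9 → FL=S FR=S RL=W RR=W
t=24: phase=(15,15,5,5) vs β=9 → FL=W FR=W RL=S RR=S

t=0: FL=W FR=W RL=S RR=S
t=5: FL=W FR=W RL=S RR=S
t=12: FL=S FR=S RL=W RR=W
t=13: FL=S FR=S RL=W RR=W
t=24: FL=W FR=W RL=S RR=S


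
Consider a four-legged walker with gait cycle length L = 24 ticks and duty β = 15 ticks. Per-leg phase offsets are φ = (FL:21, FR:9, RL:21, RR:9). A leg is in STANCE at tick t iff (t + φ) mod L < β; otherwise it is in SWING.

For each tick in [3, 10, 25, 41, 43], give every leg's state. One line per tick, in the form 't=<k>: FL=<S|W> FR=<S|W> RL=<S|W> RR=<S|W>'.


t=3: phase=(0,12,0,12) vs β=15 → FL=S FR=S RL=S RR=S
t=10: phase=(7,19,7,19) vs β=15 → FL=S FR=W RL=S RR=W
t=25: phase=(22,10,22,10) vs β=15 → FL=W FR=S RL=W RR=S
t=41: phase=(14,2,14,2) vs β=15 → FL=S FR=S RL=S RR=S
t=43: phase=(16,4,16,4) vs β=15 → FL=W FR=S RL=W RR=S

t=3: FL=S FR=S RL=S RR=S
t=10: FL=S FR=W RL=S RR=W
t=25: FL=W FR=S RL=W RR=S
t=41: FL=S FR=S RL=S RR=S
t=43: FL=W FR=S RL=W RR=S


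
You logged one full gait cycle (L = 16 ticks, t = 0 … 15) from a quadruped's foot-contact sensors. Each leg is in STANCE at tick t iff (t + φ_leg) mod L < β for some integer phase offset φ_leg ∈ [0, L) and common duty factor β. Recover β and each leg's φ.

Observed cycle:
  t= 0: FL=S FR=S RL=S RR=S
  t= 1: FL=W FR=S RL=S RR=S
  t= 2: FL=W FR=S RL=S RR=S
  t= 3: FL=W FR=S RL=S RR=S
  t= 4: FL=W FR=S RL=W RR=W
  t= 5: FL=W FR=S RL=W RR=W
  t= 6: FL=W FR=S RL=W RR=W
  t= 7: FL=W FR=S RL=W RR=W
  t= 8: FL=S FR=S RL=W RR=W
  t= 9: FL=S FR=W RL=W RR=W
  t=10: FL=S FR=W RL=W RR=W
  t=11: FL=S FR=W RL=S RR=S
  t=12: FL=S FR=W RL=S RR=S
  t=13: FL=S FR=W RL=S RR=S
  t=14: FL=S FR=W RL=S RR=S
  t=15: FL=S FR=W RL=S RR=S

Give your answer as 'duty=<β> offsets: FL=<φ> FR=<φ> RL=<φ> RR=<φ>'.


duty β = stance ticks per leg = 9
FL: stance ticks = 9; W→S at t=8 → φ=8
FR: stance ticks = 9; W→S at t=0 → φ=0
RL: stance ticks = 9; W→S at t=11 → φ=5
RR: stance ticks = 9; W→S at t=11 → φ=5

duty=9 offsets: FL=8 FR=0 RL=5 RR=5


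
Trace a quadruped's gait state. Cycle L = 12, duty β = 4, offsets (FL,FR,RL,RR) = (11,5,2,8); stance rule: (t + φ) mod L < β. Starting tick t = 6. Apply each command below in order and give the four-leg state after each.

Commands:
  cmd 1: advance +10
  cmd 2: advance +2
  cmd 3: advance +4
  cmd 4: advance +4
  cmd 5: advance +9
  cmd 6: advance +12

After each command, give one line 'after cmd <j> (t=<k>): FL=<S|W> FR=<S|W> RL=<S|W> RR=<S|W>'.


after cmd 1 (t=16): FL=S FR=W RL=W RR=S
after cmd 2 (t=18): FL=W FR=W RL=W RR=S
after cmd 3 (t=22): FL=W FR=S RL=S RR=W
after cmd 4 (t=26): FL=S FR=W RL=W RR=W
after cmd 5 (t=35): FL=W FR=W RL=S RR=W
after cmd 6 (t=47): FL=W FR=W RL=S RR=W

start t=6: FL=W FR=W RL=W RR=S
cmd 1: advance +10 → t=16, phase=(3,9,6,0) → FL=S FR=W RL=W RR=S
cmd 2: advance +2 → t=18, phase=(5,11,8,2) → FL=W FR=W RL=W RR=S
cmd 3: advance +4 → t=22, phase=(9,3,0,6) → FL=W FR=S RL=S RR=W
cmd 4: advance +4 → t=26, phase=(1,7,4,10) → FL=S FR=W RL=W RR=W
cmd 5: advance +9 → t=35, phase=(10,4,1,7) → FL=W FR=W RL=S RR=W
cmd 6: advance +12 → t=47, phase=(10,4,1,7) → FL=W FR=W RL=S RR=W


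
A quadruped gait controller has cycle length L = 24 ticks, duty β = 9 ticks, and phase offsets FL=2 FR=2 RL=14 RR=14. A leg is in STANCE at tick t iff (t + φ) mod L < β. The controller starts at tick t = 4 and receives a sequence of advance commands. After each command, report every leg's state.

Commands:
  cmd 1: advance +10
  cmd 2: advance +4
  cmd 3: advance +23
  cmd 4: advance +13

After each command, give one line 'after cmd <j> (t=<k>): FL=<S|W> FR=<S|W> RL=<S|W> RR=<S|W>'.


start t=4: FL=S FR=S RL=W RR=W
cmd 1: advance +10 → t=14, phase=(16,16,4,4) → FL=W FR=W RL=S RR=S
cmd 2: advance +4 → t=18, phase=(20,20,8,8) → FL=W FR=W RL=S RR=S
cmd 3: advance +23 → t=41, phase=(19,19,7,7) → FL=W FR=W RL=S RR=S
cmd 4: advance +13 → t=54, phase=(8,8,20,20) → FL=S FR=S RL=W RR=W

after cmd 1 (t=14): FL=W FR=W RL=S RR=S
after cmd 2 (t=18): FL=W FR=W RL=S RR=S
after cmd 3 (t=41): FL=W FR=W RL=S RR=S
after cmd 4 (t=54): FL=S FR=S RL=W RR=W


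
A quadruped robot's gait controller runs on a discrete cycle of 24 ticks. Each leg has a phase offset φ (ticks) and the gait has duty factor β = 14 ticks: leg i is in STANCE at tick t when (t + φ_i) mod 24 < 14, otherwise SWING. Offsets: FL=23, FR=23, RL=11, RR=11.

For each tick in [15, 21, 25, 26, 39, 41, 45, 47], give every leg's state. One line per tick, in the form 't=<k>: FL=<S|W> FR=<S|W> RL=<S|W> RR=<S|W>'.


t=15: phase=(14,14,2,2) vs β=14 → FL=W FR=W RL=S RR=S
t=21: phase=(20,20,8,8) vs β=14 → FL=W FR=W RL=S RR=S
t=25: phase=(0,0,12,12) vs β=14 → FL=S FR=S RL=S RR=S
t=26: phase=(1,1,13,13) vs β=14 → FL=S FR=S RL=S RR=S
t=39: phase=(14,14,2,2) vs β=14 → FL=W FR=W RL=S RR=S
t=41: phase=(16,16,4,4) vs β=14 → FL=W FR=W RL=S RR=S
t=45: phase=(20,20,8,8) vs β=14 → FL=W FR=W RL=S RR=S
t=47: phase=(22,22,10,10) vs β=14 → FL=W FR=W RL=S RR=S

t=15: FL=W FR=W RL=S RR=S
t=21: FL=W FR=W RL=S RR=S
t=25: FL=S FR=S RL=S RR=S
t=26: FL=S FR=S RL=S RR=S
t=39: FL=W FR=W RL=S RR=S
t=41: FL=W FR=W RL=S RR=S
t=45: FL=W FR=W RL=S RR=S
t=47: FL=W FR=W RL=S RR=S


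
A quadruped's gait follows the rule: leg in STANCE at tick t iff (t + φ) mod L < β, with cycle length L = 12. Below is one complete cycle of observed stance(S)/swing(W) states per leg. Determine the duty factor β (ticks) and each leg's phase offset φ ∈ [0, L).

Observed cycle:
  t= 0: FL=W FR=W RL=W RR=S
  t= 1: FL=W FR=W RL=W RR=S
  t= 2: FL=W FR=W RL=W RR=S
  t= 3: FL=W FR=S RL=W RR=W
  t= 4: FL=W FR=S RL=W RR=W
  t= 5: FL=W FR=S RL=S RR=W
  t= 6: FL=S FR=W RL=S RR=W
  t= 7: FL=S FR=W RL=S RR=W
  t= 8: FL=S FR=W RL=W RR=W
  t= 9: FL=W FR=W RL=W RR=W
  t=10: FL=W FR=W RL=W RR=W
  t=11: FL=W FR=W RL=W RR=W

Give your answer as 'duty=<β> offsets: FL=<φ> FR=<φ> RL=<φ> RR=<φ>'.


duty β = stance ticks per leg = 3
FL: stance ticks = 3; W→S at t=6 → φ=6
FR: stance ticks = 3; W→S at t=3 → φ=9
RL: stance ticks = 3; W→S at t=5 → φ=7
RR: stance ticks = 3; W→S at t=0 → φ=0

duty=3 offsets: FL=6 FR=9 RL=7 RR=0


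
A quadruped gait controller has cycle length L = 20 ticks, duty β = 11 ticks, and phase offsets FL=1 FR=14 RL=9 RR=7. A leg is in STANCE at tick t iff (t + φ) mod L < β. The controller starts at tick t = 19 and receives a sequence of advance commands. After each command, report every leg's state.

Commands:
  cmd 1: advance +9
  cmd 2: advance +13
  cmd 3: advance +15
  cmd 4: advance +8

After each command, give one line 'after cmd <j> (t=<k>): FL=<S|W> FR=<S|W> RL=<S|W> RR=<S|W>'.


start t=19: FL=S FR=W RL=S RR=S
cmd 1: advance +9 → t=28, phase=(9,2,17,15) → FL=S FR=S RL=W RR=W
cmd 2: advance +13 → t=41, phase=(2,15,10,8) → FL=S FR=W RL=S RR=S
cmd 3: advance +15 → t=56, phase=(17,10,5,3) → FL=W FR=S RL=S RR=S
cmd 4: advance +8 → t=64, phase=(5,18,13,11) → FL=S FR=W RL=W RR=W

after cmd 1 (t=28): FL=S FR=S RL=W RR=W
after cmd 2 (t=41): FL=S FR=W RL=S RR=S
after cmd 3 (t=56): FL=W FR=S RL=S RR=S
after cmd 4 (t=64): FL=S FR=W RL=W RR=W


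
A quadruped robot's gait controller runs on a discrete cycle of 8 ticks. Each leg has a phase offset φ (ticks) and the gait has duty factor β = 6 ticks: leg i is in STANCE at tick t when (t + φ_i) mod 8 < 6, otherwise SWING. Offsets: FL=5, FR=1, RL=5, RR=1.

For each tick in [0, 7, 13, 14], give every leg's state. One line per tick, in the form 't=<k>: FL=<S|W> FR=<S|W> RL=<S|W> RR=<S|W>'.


t=0: phase=(5,1,5,1) vs β=6 → FL=S FR=S RL=S RR=S
t=7: phase=(4,0,4,0) vs β=6 → FL=S FR=S RL=S RR=S
t=13: phase=(2,6,2,6) vs β=6 → FL=S FR=W RL=S RR=W
t=14: phase=(3,7,3,7) vs β=6 → FL=S FR=W RL=S RR=W

t=0: FL=S FR=S RL=S RR=S
t=7: FL=S FR=S RL=S RR=S
t=13: FL=S FR=W RL=S RR=W
t=14: FL=S FR=W RL=S RR=W


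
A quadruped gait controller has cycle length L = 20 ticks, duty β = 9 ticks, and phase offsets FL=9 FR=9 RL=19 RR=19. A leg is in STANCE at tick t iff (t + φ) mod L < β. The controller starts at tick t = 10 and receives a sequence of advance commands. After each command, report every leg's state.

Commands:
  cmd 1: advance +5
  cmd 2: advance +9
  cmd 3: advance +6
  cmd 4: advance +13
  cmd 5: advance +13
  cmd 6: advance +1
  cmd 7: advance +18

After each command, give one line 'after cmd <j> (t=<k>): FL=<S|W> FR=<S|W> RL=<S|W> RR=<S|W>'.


after cmd 1 (t=15): FL=S FR=S RL=W RR=W
after cmd 2 (t=24): FL=W FR=W RL=S RR=S
after cmd 3 (t=30): FL=W FR=W RL=W RR=W
after cmd 4 (t=43): FL=W FR=W RL=S RR=S
after cmd 5 (t=56): FL=S FR=S RL=W RR=W
after cmd 6 (t=57): FL=S FR=S RL=W RR=W
after cmd 7 (t=75): FL=S FR=S RL=W RR=W

start t=10: FL=W FR=W RL=W RR=W
cmd 1: advance +5 → t=15, phase=(4,4,14,14) → FL=S FR=S RL=W RR=W
cmd 2: advance +9 → t=24, phase=(13,13,3,3) → FL=W FR=W RL=S RR=S
cmd 3: advance +6 → t=30, phase=(19,19,9,9) → FL=W FR=W RL=W RR=W
cmd 4: advance +13 → t=43, phase=(12,12,2,2) → FL=W FR=W RL=S RR=S
cmd 5: advance +13 → t=56, phase=(5,5,15,15) → FL=S FR=S RL=W RR=W
cmd 6: advance +1 → t=57, phase=(6,6,16,16) → FL=S FR=S RL=W RR=W
cmd 7: advance +18 → t=75, phase=(4,4,14,14) → FL=S FR=S RL=W RR=W


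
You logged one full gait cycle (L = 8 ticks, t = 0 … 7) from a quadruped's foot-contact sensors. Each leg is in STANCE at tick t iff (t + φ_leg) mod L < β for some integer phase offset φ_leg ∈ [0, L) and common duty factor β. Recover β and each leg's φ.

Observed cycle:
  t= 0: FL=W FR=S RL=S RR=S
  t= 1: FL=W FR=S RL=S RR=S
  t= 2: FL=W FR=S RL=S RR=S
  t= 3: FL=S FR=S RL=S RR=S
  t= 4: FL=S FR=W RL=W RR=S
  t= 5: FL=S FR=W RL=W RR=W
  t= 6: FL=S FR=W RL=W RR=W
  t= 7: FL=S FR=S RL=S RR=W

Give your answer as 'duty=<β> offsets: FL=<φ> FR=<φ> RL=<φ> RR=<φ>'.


duty=5 offsets: FL=5 FR=1 RL=1 RR=0

duty β = stance ticks per leg = 5
FL: stance ticks = 5; W→S at t=3 → φ=5
FR: stance ticks = 5; W→S at t=7 → φ=1
RL: stance ticks = 5; W→S at t=7 → φ=1
RR: stance ticks = 5; W→S at t=0 → φ=0


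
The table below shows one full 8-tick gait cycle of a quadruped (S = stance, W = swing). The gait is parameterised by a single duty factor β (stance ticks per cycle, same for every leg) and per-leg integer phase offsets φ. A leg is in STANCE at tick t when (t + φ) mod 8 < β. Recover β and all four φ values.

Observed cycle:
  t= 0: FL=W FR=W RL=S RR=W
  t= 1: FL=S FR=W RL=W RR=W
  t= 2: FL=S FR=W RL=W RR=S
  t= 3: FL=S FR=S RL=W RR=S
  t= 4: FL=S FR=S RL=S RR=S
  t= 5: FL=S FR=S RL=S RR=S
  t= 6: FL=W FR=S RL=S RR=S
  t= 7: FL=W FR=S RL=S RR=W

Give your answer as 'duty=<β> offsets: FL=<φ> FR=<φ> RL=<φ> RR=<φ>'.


duty=5 offsets: FL=7 FR=5 RL=4 RR=6

duty β = stance ticks per leg = 5
FL: stance ticks = 5; W→S at t=1 → φ=7
FR: stance ticks = 5; W→S at t=3 → φ=5
RL: stance ticks = 5; W→S at t=4 → φ=4
RR: stance ticks = 5; W→S at t=2 → φ=6


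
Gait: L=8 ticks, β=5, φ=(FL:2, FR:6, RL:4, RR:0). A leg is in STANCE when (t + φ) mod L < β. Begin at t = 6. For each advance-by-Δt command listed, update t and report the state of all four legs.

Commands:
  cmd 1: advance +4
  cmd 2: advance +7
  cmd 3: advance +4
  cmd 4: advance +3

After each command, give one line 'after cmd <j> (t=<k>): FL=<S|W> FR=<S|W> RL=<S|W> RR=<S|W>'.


after cmd 1 (t=10): FL=S FR=S RL=W RR=S
after cmd 2 (t=17): FL=S FR=W RL=W RR=S
after cmd 3 (t=21): FL=W FR=S RL=S RR=W
after cmd 4 (t=24): FL=S FR=W RL=S RR=S

start t=6: FL=S FR=S RL=S RR=W
cmd 1: advance +4 → t=10, phase=(4,0,6,2) → FL=S FR=S RL=W RR=S
cmd 2: advance +7 → t=17, phase=(3,7,5,1) → FL=S FR=W RL=W RR=S
cmd 3: advance +4 → t=21, phase=(7,3,1,5) → FL=W FR=S RL=S RR=W
cmd 4: advance +3 → t=24, phase=(2,6,4,0) → FL=S FR=W RL=S RR=S


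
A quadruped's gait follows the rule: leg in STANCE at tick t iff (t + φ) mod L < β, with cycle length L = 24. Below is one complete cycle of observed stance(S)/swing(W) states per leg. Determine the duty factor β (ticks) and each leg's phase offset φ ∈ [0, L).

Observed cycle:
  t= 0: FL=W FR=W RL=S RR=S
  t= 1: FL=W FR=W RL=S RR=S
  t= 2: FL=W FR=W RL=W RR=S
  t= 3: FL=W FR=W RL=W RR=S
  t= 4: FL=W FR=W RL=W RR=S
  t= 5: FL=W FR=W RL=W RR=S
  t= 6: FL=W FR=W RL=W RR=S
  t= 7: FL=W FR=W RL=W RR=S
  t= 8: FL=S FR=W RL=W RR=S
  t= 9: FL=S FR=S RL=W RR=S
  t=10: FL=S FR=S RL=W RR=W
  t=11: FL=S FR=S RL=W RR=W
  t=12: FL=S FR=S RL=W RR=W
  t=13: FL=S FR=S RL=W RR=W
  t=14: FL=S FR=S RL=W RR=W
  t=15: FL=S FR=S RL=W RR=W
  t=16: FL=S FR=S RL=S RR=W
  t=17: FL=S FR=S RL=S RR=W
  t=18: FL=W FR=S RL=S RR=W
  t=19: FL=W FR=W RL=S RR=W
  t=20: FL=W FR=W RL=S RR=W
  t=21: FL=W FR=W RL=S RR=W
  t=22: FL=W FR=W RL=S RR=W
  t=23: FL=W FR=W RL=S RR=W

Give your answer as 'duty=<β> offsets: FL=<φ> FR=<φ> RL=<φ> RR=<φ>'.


duty=10 offsets: FL=16 FR=15 RL=8 RR=0

duty β = stance ticks per leg = 10
FL: stance ticks = 10; W→S at t=8 → φ=16
FR: stance ticks = 10; W→S at t=9 → φ=15
RL: stance ticks = 10; W→S at t=16 → φ=8
RR: stance ticks = 10; W→S at t=0 → φ=0


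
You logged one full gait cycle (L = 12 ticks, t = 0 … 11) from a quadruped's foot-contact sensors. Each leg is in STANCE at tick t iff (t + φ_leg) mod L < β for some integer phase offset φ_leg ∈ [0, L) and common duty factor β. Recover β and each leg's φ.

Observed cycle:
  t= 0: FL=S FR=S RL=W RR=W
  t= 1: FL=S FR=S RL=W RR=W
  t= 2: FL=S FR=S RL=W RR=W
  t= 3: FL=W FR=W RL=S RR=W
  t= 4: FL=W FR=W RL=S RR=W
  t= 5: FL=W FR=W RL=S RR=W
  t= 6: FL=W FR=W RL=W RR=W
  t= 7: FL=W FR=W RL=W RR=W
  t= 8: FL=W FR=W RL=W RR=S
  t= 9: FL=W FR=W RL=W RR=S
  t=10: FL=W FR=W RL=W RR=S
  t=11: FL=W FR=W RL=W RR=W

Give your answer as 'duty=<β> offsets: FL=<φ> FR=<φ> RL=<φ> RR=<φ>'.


duty=3 offsets: FL=0 FR=0 RL=9 RR=4

duty β = stance ticks per leg = 3
FL: stance ticks = 3; W→S at t=0 → φ=0
FR: stance ticks = 3; W→S at t=0 → φ=0
RL: stance ticks = 3; W→S at t=3 → φ=9
RR: stance ticks = 3; W→S at t=8 → φ=4


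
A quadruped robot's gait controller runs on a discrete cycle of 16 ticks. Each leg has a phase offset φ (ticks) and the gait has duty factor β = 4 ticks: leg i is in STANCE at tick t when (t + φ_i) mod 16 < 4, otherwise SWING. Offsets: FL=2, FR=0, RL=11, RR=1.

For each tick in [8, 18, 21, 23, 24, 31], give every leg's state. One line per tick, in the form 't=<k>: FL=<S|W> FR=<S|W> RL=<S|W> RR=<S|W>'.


t=8: FL=W FR=W RL=S RR=W
t=18: FL=W FR=S RL=W RR=S
t=21: FL=W FR=W RL=S RR=W
t=23: FL=W FR=W RL=S RR=W
t=24: FL=W FR=W RL=S RR=W
t=31: FL=S FR=W RL=W RR=S

t=8: phase=(10,8,3,9) vs β=4 → FL=W FR=W RL=S RR=W
t=18: phase=(4,2,13,3) vs β=4 → FL=W FR=S RL=W RR=S
t=21: phase=(7,5,0,6) vs β=4 → FL=W FR=W RL=S RR=W
t=23: phase=(9,7,2,8) vs β=4 → FL=W FR=W RL=S RR=W
t=24: phase=(10,8,3,9) vs β=4 → FL=W FR=W RL=S RR=W
t=31: phase=(1,15,10,0) vs β=4 → FL=S FR=W RL=W RR=S


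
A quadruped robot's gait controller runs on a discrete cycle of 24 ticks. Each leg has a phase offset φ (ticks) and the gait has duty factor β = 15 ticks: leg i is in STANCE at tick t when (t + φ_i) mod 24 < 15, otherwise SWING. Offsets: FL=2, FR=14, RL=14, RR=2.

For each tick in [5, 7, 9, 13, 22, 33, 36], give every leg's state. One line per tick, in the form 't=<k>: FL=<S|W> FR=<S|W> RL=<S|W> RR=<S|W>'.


t=5: phase=(7,19,19,7) vs β=15 → FL=S FR=W RL=W RR=S
t=7: phase=(9,21,21,9) vs β=15 → FL=S FR=W RL=W RR=S
t=9: phase=(11,23,23,11) vs β=15 → FL=S FR=W RL=W RR=S
t=13: phase=(15,3,3,15) vs β=15 → FL=W FR=S RL=S RR=W
t=22: phase=(0,12,12,0) vs β=15 → FL=S FR=S RL=S RR=S
t=33: phase=(11,23,23,11) vs β=15 → FL=S FR=W RL=W RR=S
t=36: phase=(14,2,2,14) vs β=15 → FL=S FR=S RL=S RR=S

t=5: FL=S FR=W RL=W RR=S
t=7: FL=S FR=W RL=W RR=S
t=9: FL=S FR=W RL=W RR=S
t=13: FL=W FR=S RL=S RR=W
t=22: FL=S FR=S RL=S RR=S
t=33: FL=S FR=W RL=W RR=S
t=36: FL=S FR=S RL=S RR=S


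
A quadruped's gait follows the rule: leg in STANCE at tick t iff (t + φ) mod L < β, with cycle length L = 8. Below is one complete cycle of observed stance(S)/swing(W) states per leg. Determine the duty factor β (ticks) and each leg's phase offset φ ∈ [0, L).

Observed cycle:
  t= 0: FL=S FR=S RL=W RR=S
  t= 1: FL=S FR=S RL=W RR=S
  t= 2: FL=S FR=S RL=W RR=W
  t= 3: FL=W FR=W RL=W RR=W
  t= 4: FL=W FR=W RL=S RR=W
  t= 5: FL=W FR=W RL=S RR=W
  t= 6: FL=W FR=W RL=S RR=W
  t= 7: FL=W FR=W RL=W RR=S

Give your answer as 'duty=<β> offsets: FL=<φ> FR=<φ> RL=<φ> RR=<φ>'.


duty β = stance ticks per leg = 3
FL: stance ticks = 3; W→S at t=0 → φ=0
FR: stance ticks = 3; W→S at t=0 → φ=0
RL: stance ticks = 3; W→S at t=4 → φ=4
RR: stance ticks = 3; W→S at t=7 → φ=1

duty=3 offsets: FL=0 FR=0 RL=4 RR=1


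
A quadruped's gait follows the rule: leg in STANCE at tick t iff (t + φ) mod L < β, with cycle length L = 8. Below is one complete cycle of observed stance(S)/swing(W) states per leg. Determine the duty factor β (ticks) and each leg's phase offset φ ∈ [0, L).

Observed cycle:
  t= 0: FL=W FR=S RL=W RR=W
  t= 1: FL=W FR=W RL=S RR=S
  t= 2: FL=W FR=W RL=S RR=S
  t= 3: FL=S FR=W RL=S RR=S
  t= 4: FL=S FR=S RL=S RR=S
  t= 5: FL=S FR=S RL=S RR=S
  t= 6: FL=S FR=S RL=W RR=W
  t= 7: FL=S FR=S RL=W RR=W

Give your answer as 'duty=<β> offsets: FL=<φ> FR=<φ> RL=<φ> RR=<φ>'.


duty=5 offsets: FL=5 FR=4 RL=7 RR=7

duty β = stance ticks per leg = 5
FL: stance ticks = 5; W→S at t=3 → φ=5
FR: stance ticks = 5; W→S at t=4 → φ=4
RL: stance ticks = 5; W→S at t=1 → φ=7
RR: stance ticks = 5; W→S at t=1 → φ=7


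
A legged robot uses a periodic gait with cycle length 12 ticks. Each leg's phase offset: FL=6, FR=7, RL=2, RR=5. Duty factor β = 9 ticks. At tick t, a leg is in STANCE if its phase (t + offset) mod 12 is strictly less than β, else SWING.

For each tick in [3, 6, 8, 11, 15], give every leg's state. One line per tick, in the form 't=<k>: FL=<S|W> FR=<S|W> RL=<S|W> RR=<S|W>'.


t=3: phase=(9,10,5,8) vs β=9 → FL=W FR=W RL=S RR=S
t=6: phase=(0,1,8,11) vs β=9 → FL=S FR=S RL=S RR=W
t=8: phase=(2,3,10,1) vs β=9 → FL=S FR=S RL=W RR=S
t=11: phase=(5,6,1,4) vs β=9 → FL=S FR=S RL=S RR=S
t=15: phase=(9,10,5,8) vs β=9 → FL=W FR=W RL=S RR=S

t=3: FL=W FR=W RL=S RR=S
t=6: FL=S FR=S RL=S RR=W
t=8: FL=S FR=S RL=W RR=S
t=11: FL=S FR=S RL=S RR=S
t=15: FL=W FR=W RL=S RR=S


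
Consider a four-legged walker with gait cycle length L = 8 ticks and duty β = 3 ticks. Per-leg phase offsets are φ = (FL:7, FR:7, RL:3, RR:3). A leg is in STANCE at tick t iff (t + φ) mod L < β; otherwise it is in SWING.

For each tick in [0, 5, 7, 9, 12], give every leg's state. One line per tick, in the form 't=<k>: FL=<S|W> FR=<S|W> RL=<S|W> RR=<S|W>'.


t=0: FL=W FR=W RL=W RR=W
t=5: FL=W FR=W RL=S RR=S
t=7: FL=W FR=W RL=S RR=S
t=9: FL=S FR=S RL=W RR=W
t=12: FL=W FR=W RL=W RR=W

t=0: phase=(7,7,3,3) vs β=3 → FL=W FR=W RL=W RR=W
t=5: phase=(4,4,0,0) vs β=3 → FL=W FR=W RL=S RR=S
t=7: phase=(6,6,2,2) vs β=3 → FL=W FR=W RL=S RR=S
t=9: phase=(0,0,4,4) vs β=3 → FL=S FR=S RL=W RR=W
t=12: phase=(3,3,7,7) vs β=3 → FL=W FR=W RL=W RR=W


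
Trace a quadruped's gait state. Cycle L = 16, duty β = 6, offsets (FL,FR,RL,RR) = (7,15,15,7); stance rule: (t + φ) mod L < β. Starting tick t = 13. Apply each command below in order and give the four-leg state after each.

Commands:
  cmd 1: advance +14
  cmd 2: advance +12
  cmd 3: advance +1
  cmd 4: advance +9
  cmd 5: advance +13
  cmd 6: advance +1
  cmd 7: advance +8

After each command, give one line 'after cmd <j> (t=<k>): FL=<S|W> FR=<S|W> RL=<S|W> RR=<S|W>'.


start t=13: FL=S FR=W RL=W RR=S
cmd 1: advance +14 → t=27, phase=(2,10,10,2) → FL=S FR=W RL=W RR=S
cmd 2: advance +12 → t=39, phase=(14,6,6,14) → FL=W FR=W RL=W RR=W
cmd 3: advance +1 → t=40, phase=(15,7,7,15) → FL=W FR=W RL=W RR=W
cmd 4: advance +9 → t=49, phase=(8,0,0,8) → FL=W FR=S RL=S RR=W
cmd 5: advance +13 → t=62, phase=(5,13,13,5) → FL=S FR=W RL=W RR=S
cmd 6: advance +1 → t=63, phase=(6,14,14,6) → FL=W FR=W RL=W RR=W
cmd 7: advance +8 → t=71, phase=(14,6,6,14) → FL=W FR=W RL=W RR=W

after cmd 1 (t=27): FL=S FR=W RL=W RR=S
after cmd 2 (t=39): FL=W FR=W RL=W RR=W
after cmd 3 (t=40): FL=W FR=W RL=W RR=W
after cmd 4 (t=49): FL=W FR=S RL=S RR=W
after cmd 5 (t=62): FL=S FR=W RL=W RR=S
after cmd 6 (t=63): FL=W FR=W RL=W RR=W
after cmd 7 (t=71): FL=W FR=W RL=W RR=W


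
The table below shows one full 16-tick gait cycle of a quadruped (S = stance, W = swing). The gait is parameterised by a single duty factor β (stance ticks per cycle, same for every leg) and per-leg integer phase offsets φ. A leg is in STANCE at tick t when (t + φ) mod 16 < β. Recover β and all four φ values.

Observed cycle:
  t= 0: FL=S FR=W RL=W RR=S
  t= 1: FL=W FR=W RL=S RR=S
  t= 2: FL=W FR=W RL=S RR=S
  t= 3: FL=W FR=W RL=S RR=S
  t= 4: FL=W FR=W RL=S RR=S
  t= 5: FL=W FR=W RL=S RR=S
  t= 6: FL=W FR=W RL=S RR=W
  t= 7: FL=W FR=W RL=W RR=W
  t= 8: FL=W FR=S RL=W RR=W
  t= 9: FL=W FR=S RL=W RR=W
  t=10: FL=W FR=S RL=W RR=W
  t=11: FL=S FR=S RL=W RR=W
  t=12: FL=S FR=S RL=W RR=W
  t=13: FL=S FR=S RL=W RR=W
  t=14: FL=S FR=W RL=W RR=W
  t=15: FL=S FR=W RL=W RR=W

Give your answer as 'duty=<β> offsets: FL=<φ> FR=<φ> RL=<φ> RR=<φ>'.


duty=6 offsets: FL=5 FR=8 RL=15 RR=0

duty β = stance ticks per leg = 6
FL: stance ticks = 6; W→S at t=11 → φ=5
FR: stance ticks = 6; W→S at t=8 → φ=8
RL: stance ticks = 6; W→S at t=1 → φ=15
RR: stance ticks = 6; W→S at t=0 → φ=0


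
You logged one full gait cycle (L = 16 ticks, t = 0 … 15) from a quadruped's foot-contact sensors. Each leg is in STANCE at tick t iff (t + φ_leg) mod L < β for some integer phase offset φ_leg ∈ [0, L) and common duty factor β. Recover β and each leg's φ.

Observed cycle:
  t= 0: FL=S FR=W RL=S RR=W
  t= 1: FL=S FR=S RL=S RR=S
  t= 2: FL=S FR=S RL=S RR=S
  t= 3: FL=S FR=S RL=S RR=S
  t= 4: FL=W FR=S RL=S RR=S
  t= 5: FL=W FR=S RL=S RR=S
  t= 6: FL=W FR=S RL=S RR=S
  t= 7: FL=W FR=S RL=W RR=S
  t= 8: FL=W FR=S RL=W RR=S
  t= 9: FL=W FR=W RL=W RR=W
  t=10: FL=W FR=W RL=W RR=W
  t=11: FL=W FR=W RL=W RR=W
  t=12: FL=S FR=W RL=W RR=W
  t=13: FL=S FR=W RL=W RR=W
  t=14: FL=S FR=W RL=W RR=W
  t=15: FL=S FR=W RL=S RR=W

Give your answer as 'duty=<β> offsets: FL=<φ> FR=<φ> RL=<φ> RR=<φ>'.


duty β = stance ticks per leg = 8
FL: stance ticks = 8; W→S at t=12 → φ=4
FR: stance ticks = 8; W→S at t=1 → φ=15
RL: stance ticks = 8; W→S at t=15 → φ=1
RR: stance ticks = 8; W→S at t=1 → φ=15

duty=8 offsets: FL=4 FR=15 RL=1 RR=15
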